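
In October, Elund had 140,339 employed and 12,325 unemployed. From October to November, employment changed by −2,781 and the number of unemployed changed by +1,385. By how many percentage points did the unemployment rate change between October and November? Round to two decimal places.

October: labor force = 140,339 + 12,325 = 152,664; u = 12,325/152,664 = 8.07%.
November: labor force = 137,558 + 13,710 = 151,268; u = 13,710/151,268 = 9.06%.
Change = 9.06% − 8.07% = +0.99 pp.

The unemployment rate changed by +0.99 percentage points.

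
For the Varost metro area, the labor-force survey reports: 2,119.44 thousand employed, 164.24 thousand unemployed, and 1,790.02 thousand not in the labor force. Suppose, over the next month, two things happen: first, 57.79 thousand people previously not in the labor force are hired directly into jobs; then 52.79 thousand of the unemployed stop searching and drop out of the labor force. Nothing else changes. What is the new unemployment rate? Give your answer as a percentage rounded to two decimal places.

Initially, labor force = 2,119.44 + 164.24 = 2,283.68 thousand, so u = 164.24/2,283.68 = 7.19%.
After the first change, employed and labor force both rise by 57.79; unemployed unchanged → E = 2,177.23, U = 164.24, labor force = 2,341.47 thousand.
After the second change, unemployed and labor force both fall by 52.79 → E = 2,177.23, U = 111.45, labor force = 2,288.68 thousand.
New unemployment rate = 111.45 / 2,288.68 = 4.87%.

New unemployment rate ≈ 4.87%.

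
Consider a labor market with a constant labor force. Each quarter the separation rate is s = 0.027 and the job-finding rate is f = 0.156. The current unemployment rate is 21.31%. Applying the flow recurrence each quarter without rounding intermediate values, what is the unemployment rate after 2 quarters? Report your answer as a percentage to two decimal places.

Unemployment rate after two quarters ≈ 19.13%.

With a fixed labor force, u_{t+1} = u_t + s·(1−u_t) − f·u_t = u_t·(1−s−f) + s.
Here 1−s−f = 0.817 and s = 0.027.
u_1 = 0.213100 × 0.817 + 0.027 = 0.201103.
u_2 = 0.201103 × 0.817 + 0.027 = 0.191301.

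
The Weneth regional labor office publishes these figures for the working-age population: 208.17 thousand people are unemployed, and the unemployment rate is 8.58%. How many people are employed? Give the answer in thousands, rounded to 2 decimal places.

Labor force = U / u = 208.17 / 0.0858 ≈ 2,426.22 thousand.
Employed = labor force − unemployed = 2,426.22 − 208.17 = 2,218.05 thousand.

About 2,218.05 thousand are employed.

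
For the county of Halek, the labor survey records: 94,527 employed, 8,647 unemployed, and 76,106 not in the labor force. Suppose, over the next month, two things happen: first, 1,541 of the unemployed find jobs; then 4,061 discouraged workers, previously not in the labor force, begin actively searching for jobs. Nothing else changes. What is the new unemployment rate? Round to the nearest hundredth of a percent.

Initially, labor force = 94,527 + 8,647 = 103,174, so u = 8,647/103,174 = 8.38%.
After the first change, unemployed falls and employed rises by 1,541; labor force unchanged → E = 96,068, U = 7,106, labor force = 103,174.
After the second change, unemployed and labor force both rise by 4,061 → E = 96,068, U = 11,167, labor force = 107,235.
New unemployment rate = 11,167 / 107,235 = 10.41%.

New unemployment rate ≈ 10.41%.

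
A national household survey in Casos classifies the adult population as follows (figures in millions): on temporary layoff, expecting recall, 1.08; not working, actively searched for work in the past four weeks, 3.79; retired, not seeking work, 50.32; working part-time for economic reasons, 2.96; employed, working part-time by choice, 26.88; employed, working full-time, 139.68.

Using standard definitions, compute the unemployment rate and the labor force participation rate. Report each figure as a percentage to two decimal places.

Unemployment rate ≈ 2.79%; labor force participation rate ≈ 77.61%.

Employed = 2.96 + 26.88 + 139.68 = 169.52 million (anyone who worked, including part-time for economic reasons, counts as employed).
Unemployed = 1.08 + 3.79 = 4.87 million (jobless and actively searching, or on temporary layoff).
Labor force = 169.52 + 4.87 = 174.39 million.
Not in labor force = 50.32 million (those not working and not actively searching are outside the labor force).
Civilian working-age population = 174.39 + 50.32 = 224.71 million.
Unemployment rate = 4.87 / 174.39 = 2.79%.
Labor force participation rate = 174.39 / 224.71 = 77.61%.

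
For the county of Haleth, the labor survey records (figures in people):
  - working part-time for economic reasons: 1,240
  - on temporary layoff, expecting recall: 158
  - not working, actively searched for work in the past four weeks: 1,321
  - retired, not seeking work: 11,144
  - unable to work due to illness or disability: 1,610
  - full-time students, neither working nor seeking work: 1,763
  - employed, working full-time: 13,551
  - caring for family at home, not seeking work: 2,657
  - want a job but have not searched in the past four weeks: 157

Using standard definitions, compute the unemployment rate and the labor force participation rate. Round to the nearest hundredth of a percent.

Employed = 1,240 + 13,551 = 14,791 (anyone who worked, including part-time for economic reasons, counts as employed).
Unemployed = 158 + 1,321 = 1,479 (jobless and actively searching, or on temporary layoff).
Labor force = 14,791 + 1,479 = 16,270.
Not in labor force = 11,144 + 1,610 + 1,763 + 2,657 + 157 = 17,331 (those not working and not actively searching are outside the labor force — including those who want a job but have given up searching).
Civilian working-age population = 16,270 + 17,331 = 33,601.
Unemployment rate = 1,479 / 16,270 = 9.09%.
Labor force participation rate = 16,270 / 33,601 = 48.42%.

Unemployment rate ≈ 9.09%; labor force participation rate ≈ 48.42%.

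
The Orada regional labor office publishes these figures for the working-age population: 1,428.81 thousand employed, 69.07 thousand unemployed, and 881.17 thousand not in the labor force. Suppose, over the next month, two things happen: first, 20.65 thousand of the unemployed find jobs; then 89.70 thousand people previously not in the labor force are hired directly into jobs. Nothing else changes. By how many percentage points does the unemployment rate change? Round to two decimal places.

Initially, labor force = 1,428.81 + 69.07 = 1,497.88 thousand, so u = 69.07/1,497.88 = 4.61%.
After the first change, unemployed falls and employed rises by 20.65; labor force unchanged → E = 1,449.46, U = 48.42, labor force = 1,497.88 thousand.
After the second change, employed and labor force both rise by 89.70; unemployed unchanged → E = 1,539.16, U = 48.42, labor force = 1,587.58 thousand.
New unemployment rate = 48.42 / 1,587.58 = 3.05%.
Change = 3.05% − 4.61% = −1.56 percentage points.

The unemployment rate changes by −1.56 percentage points.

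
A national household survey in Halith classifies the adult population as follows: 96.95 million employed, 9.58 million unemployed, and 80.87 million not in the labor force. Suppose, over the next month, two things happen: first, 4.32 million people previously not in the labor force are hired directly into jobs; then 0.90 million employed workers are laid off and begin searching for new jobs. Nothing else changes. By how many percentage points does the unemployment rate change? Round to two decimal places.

Initially, labor force = 96.95 + 9.58 = 106.53 million, so u = 9.58/106.53 = 8.99%.
After the first change, employed and labor force both rise by 4.32; unemployed unchanged → E = 101.27, U = 9.58, labor force = 110.85 million.
After the second change, employed falls and unemployed rises by 0.90; labor force unchanged → E = 100.37, U = 10.48, labor force = 110.85 million.
New unemployment rate = 10.48 / 110.85 = 9.45%.
Change = 9.45% − 8.99% = +0.46 percentage points.

The unemployment rate changes by +0.46 percentage points.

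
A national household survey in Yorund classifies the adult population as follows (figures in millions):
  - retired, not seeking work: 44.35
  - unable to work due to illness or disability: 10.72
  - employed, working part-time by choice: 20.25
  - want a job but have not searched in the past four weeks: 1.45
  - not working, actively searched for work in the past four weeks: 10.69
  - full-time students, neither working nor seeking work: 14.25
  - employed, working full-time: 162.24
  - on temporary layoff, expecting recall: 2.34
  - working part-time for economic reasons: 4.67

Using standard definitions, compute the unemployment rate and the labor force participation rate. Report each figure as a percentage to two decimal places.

Employed = 20.25 + 162.24 + 4.67 = 187.16 million (anyone who worked, including part-time for economic reasons, counts as employed).
Unemployed = 10.69 + 2.34 = 13.03 million (jobless and actively searching, or on temporary layoff).
Labor force = 187.16 + 13.03 = 200.19 million.
Not in labor force = 44.35 + 10.72 + 1.45 + 14.25 = 70.77 million (those not working and not actively searching are outside the labor force — including those who want a job but have given up searching).
Civilian working-age population = 200.19 + 70.77 = 270.96 million.
Unemployment rate = 13.03 / 200.19 = 6.51%.
Labor force participation rate = 200.19 / 270.96 = 73.88%.

Unemployment rate ≈ 6.51%; labor force participation rate ≈ 73.88%.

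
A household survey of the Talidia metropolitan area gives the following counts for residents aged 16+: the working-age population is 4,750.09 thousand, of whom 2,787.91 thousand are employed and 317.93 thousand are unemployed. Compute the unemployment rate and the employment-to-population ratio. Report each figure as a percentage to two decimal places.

Labor force = employed + unemployed = 2,787.91 + 317.93 = 3,105.84 thousand.
Unemployment rate = 317.93 / 3,105.84 = 10.24%.
Employment-population ratio = 2,787.91 / 4,750.09 = 58.69%.

Unemployment rate ≈ 10.24%; employment-population ratio ≈ 58.69%.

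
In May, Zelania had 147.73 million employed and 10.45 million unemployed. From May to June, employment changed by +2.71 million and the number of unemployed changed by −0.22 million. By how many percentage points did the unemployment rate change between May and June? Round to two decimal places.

The unemployment rate changed by −0.24 percentage points.

May: labor force = 147.73 + 10.45 = 158.18; u = 10.45/158.18 = 6.61%.
June: labor force = 150.44 + 10.23 = 160.67; u = 10.23/160.67 = 6.37%.
Change = 6.37% − 6.61% = −0.24 pp.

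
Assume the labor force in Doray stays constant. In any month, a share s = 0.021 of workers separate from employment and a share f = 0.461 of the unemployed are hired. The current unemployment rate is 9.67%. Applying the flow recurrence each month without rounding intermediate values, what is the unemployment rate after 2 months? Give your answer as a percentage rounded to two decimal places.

Unemployment rate after two months ≈ 5.78%.

With a fixed labor force, u_{t+1} = u_t + s·(1−u_t) − f·u_t = u_t·(1−s−f) + s.
Here 1−s−f = 0.518 and s = 0.021.
u_1 = 0.096700 × 0.518 + 0.021 = 0.071091.
u_2 = 0.071091 × 0.518 + 0.021 = 0.057825.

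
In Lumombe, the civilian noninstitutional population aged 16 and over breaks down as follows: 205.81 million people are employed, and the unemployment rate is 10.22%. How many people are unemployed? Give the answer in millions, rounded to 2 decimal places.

Let U be the number unemployed. The labor force is E + U, and U/(E+U) = 0.1022.
So U = 0.1022 × 205.81 / (1 − 0.1022) = 21.0338 / 0.8978 ≈ 23.43 million.

About 23.43 million are unemployed.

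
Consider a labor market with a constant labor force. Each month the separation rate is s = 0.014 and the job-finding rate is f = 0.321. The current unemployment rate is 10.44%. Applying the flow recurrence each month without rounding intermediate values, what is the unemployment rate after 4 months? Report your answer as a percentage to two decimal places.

Unemployment rate after four months ≈ 5.40%.

With a fixed labor force, u_{t+1} = u_t + s·(1−u_t) − f·u_t = u_t·(1−s−f) + s.
Here 1−s−f = 0.665 and s = 0.014.
u_1 = 0.104400 × 0.665 + 0.014 = 0.083426.
u_2 = 0.083426 × 0.665 + 0.014 = 0.069478.
u_3 = 0.069478 × 0.665 + 0.014 = 0.060203.
u_4 = 0.060203 × 0.665 + 0.014 = 0.054035.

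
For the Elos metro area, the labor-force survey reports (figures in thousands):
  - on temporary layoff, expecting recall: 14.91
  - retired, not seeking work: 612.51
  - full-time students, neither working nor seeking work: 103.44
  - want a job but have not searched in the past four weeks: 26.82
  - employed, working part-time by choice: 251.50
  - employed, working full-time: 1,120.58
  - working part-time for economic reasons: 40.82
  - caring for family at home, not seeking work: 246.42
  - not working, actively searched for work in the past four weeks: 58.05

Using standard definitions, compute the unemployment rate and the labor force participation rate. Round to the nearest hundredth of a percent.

Unemployment rate ≈ 4.91%; labor force participation rate ≈ 60.03%.

Employed = 251.50 + 1,120.58 + 40.82 = 1,412.90 thousand (anyone who worked, including part-time for economic reasons, counts as employed).
Unemployed = 14.91 + 58.05 = 72.96 thousand (jobless and actively searching, or on temporary layoff).
Labor force = 1,412.90 + 72.96 = 1,485.86 thousand.
Not in labor force = 612.51 + 103.44 + 26.82 + 246.42 = 989.19 thousand (those not working and not actively searching are outside the labor force — including those who want a job but have given up searching).
Civilian working-age population = 1,485.86 + 989.19 = 2,475.05 thousand.
Unemployment rate = 72.96 / 1,485.86 = 4.91%.
Labor force participation rate = 1,485.86 / 2,475.05 = 60.03%.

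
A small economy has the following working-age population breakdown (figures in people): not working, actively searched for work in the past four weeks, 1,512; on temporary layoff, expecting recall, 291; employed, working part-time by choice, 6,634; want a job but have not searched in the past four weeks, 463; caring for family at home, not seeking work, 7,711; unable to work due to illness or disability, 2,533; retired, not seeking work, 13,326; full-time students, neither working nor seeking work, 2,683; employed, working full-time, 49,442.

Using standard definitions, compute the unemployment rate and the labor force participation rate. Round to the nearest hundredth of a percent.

Unemployment rate ≈ 3.12%; labor force participation rate ≈ 68.42%.

Employed = 6,634 + 49,442 = 56,076.
Unemployed = 1,512 + 291 = 1,803 (jobless and actively searching, or on temporary layoff).
Labor force = 56,076 + 1,803 = 57,879.
Not in labor force = 463 + 7,711 + 2,533 + 13,326 + 2,683 = 26,716 (those not working and not actively searching are outside the labor force — including those who want a job but have given up searching).
Civilian working-age population = 57,879 + 26,716 = 84,595.
Unemployment rate = 1,803 / 57,879 = 3.12%.
Labor force participation rate = 57,879 / 84,595 = 68.42%.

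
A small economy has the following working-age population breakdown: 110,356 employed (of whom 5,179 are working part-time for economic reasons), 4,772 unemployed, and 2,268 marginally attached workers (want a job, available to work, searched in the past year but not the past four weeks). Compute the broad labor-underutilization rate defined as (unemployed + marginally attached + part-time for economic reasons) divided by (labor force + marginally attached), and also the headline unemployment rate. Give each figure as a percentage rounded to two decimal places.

Broad underutilization rate ≈ 10.41%; headline unemployment rate ≈ 4.14%.

Labor force = 110,356 + 4,772 = 115,128.
Numerator = 4,772 + 2,268 + 5,179 = 12,219.
Denominator = 115,128 + 2,268 = 117,396.
Broad rate = 12,219 / 117,396 = 10.41%.
Headline unemployment rate = 4,772 / 115,128 = 4.14%.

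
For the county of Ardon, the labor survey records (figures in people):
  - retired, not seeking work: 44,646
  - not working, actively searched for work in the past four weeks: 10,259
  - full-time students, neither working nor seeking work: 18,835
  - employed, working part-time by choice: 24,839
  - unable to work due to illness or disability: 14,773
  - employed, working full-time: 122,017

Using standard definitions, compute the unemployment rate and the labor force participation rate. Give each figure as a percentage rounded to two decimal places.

Unemployment rate ≈ 6.53%; labor force participation rate ≈ 66.75%.

Employed = 24,839 + 122,017 = 146,856.
Unemployed = 10,259.
Labor force = 146,856 + 10,259 = 157,115.
Not in labor force = 44,646 + 18,835 + 14,773 = 78,254 (those not working and not actively searching are outside the labor force).
Civilian working-age population = 157,115 + 78,254 = 235,369.
Unemployment rate = 10,259 / 157,115 = 6.53%.
Labor force participation rate = 157,115 / 235,369 = 66.75%.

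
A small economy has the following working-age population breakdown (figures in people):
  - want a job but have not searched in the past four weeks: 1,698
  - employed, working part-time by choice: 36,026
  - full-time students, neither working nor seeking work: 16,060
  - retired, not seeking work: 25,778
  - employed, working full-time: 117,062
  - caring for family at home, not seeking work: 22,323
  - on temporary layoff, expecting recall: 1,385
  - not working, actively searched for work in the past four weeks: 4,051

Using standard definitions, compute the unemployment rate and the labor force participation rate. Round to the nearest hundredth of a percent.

Employed = 36,026 + 117,062 = 153,088.
Unemployed = 1,385 + 4,051 = 5,436 (jobless and actively searching, or on temporary layoff).
Labor force = 153,088 + 5,436 = 158,524.
Not in labor force = 1,698 + 16,060 + 25,778 + 22,323 = 65,859 (those not working and not actively searching are outside the labor force — including those who want a job but have given up searching).
Civilian working-age population = 158,524 + 65,859 = 224,383.
Unemployment rate = 5,436 / 158,524 = 3.43%.
Labor force participation rate = 158,524 / 224,383 = 70.65%.

Unemployment rate ≈ 3.43%; labor force participation rate ≈ 70.65%.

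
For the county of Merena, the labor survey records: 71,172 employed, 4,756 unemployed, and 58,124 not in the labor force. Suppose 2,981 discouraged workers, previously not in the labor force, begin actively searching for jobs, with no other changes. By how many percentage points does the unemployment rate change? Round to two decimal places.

The unemployment rate changes by +3.54 percentage points.

Initially, labor force = 71,172 + 4,756 = 75,928, so u = 4,756/75,928 = 6.26%.
After the change, unemployed and labor force both rise by 2,981 → E = 71,172, U = 7,737, labor force = 78,909.
New unemployment rate = 7,737 / 78,909 = 9.80%.
Change = 9.80% − 6.26% = +3.54 percentage points.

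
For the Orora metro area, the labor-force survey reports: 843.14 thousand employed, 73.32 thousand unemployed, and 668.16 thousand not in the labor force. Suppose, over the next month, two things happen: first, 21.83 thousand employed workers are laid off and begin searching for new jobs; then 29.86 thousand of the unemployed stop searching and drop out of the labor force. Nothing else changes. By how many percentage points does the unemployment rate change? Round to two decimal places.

Initially, labor force = 843.14 + 73.32 = 916.46 thousand, so u = 73.32/916.46 = 8.00%.
After the first change, employed falls and unemployed rises by 21.83; labor force unchanged → E = 821.31, U = 95.15, labor force = 916.46 thousand.
After the second change, unemployed and labor force both fall by 29.86 → E = 821.31, U = 65.29, labor force = 886.60 thousand.
New unemployment rate = 65.29 / 886.60 = 7.36%.
Change = 7.36% − 8.00% = −0.64 percentage points.

The unemployment rate changes by −0.64 percentage points.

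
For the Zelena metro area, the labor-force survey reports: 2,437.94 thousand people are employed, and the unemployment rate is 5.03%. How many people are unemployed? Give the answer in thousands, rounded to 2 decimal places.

Let U be the number unemployed. The labor force is E + U, and U/(E+U) = 0.0503.
So U = 0.0503 × 2,437.94 / (1 − 0.0503) = 122.6284 / 0.9497 ≈ 129.12 thousand.

About 129.12 thousand are unemployed.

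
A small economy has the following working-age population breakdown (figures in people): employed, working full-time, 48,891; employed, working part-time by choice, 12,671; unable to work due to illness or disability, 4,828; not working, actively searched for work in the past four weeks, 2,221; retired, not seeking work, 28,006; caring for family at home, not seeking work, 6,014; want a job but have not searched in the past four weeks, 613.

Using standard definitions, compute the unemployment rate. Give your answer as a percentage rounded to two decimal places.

Unemployment rate ≈ 3.48%.

Employed = 48,891 + 12,671 = 61,562.
Unemployed = 2,221.
Labor force = 61,562 + 2,221 = 63,783.
Unemployment rate = 2,221 / 63,783 = 3.48%.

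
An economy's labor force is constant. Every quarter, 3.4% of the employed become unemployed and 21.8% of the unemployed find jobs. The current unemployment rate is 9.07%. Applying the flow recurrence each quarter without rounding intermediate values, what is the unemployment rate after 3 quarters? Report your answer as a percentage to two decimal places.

With a fixed labor force, u_{t+1} = u_t + s·(1−u_t) − f·u_t = u_t·(1−s−f) + s.
Here 1−s−f = 0.748 and s = 0.034.
u_1 = 0.090700 × 0.748 + 0.034 = 0.101844.
u_2 = 0.101844 × 0.748 + 0.034 = 0.110179.
u_3 = 0.110179 × 0.748 + 0.034 = 0.116414.

Unemployment rate after three quarters ≈ 11.64%.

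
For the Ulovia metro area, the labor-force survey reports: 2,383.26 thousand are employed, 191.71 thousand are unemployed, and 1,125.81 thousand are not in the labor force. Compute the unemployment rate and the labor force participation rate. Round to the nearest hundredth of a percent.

Unemployment rate ≈ 7.45%; labor force participation rate ≈ 69.58%.

Labor force = employed + unemployed = 2,383.26 + 191.71 = 2,574.97 thousand.
Working-age population = 2,574.97 + 1,125.81 = 3,700.78 thousand.
Unemployment rate = 191.71 / 2,574.97 = 7.45%.
Labor force participation rate = 2,574.97 / 3,700.78 = 69.58%.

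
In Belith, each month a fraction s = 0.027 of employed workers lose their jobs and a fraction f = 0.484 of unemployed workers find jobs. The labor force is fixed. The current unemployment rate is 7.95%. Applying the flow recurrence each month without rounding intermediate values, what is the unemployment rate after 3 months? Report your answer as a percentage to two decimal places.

With a fixed labor force, u_{t+1} = u_t + s·(1−u_t) − f·u_t = u_t·(1−s−f) + s.
Here 1−s−f = 0.489 and s = 0.027.
u_1 = 0.079500 × 0.489 + 0.027 = 0.065876.
u_2 = 0.065876 × 0.489 + 0.027 = 0.059213.
u_3 = 0.059213 × 0.489 + 0.027 = 0.055955.

Unemployment rate after three months ≈ 5.60%.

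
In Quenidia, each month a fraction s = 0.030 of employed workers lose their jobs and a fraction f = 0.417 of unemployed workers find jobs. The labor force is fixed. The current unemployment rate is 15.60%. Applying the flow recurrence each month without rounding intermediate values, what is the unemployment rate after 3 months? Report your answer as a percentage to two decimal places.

With a fixed labor force, u_{t+1} = u_t + s·(1−u_t) − f·u_t = u_t·(1−s−f) + s.
Here 1−s−f = 0.553 and s = 0.030.
u_1 = 0.156000 × 0.553 + 0.030 = 0.116268.
u_2 = 0.116268 × 0.553 + 0.030 = 0.094296.
u_3 = 0.094296 × 0.553 + 0.030 = 0.082146.

Unemployment rate after three months ≈ 8.21%.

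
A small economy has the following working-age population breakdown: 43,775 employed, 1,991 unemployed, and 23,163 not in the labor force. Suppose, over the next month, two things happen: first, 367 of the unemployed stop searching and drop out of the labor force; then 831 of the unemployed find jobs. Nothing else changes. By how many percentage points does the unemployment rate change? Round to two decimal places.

The unemployment rate changes by −2.60 percentage points.

Initially, labor force = 43,775 + 1,991 = 45,766, so u = 1,991/45,766 = 4.35%.
After the first change, unemployed and labor force both fall by 367 → E = 43,775, U = 1,624, labor force = 45,399.
After the second change, unemployed falls and employed rises by 831; labor force unchanged → E = 44,606, U = 793, labor force = 45,399.
New unemployment rate = 793 / 45,399 = 1.75%.
Change = 1.75% − 4.35% = −2.60 percentage points.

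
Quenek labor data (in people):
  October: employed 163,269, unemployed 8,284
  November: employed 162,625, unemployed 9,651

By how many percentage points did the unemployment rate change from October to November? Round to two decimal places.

October: labor force = 163,269 + 8,284 = 171,553; u = 8,284/171,553 = 4.83%.
November: labor force = 162,625 + 9,651 = 172,276; u = 9,651/172,276 = 5.60%.
Change = 5.60% − 4.83% = +0.77 pp.

The unemployment rate changed by +0.77 percentage points.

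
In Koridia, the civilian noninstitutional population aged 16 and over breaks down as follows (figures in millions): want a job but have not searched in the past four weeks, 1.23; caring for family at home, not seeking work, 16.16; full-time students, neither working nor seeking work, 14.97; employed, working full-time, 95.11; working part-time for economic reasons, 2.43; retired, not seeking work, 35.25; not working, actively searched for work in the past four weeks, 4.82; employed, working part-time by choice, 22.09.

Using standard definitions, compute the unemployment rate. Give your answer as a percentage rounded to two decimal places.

Unemployment rate ≈ 3.87%.

Employed = 95.11 + 2.43 + 22.09 = 119.63 million (anyone who worked, including part-time for economic reasons, counts as employed).
Unemployed = 4.82 million.
Labor force = 119.63 + 4.82 = 124.45 million.
Unemployment rate = 4.82 / 124.45 = 3.87%.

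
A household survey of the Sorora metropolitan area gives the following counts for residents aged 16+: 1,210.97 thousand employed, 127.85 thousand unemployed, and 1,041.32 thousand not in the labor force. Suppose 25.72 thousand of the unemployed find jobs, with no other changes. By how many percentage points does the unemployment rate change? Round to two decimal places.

Initially, labor force = 1,210.97 + 127.85 = 1,338.82 thousand, so u = 127.85/1,338.82 = 9.55%.
After the change, unemployed falls and employed rises by 25.72; labor force unchanged → E = 1,236.69, U = 102.13, labor force = 1,338.82 thousand.
New unemployment rate = 102.13 / 1,338.82 = 7.63%.
Change = 7.63% − 9.55% = −1.92 percentage points.

The unemployment rate changes by −1.92 percentage points.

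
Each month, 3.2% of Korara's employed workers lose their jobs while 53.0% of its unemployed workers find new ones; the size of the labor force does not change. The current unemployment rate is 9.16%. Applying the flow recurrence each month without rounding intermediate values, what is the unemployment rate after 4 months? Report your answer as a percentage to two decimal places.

With a fixed labor force, u_{t+1} = u_t + s·(1−u_t) − f·u_t = u_t·(1−s−f) + s.
Here 1−s−f = 0.438 and s = 0.032.
u_1 = 0.091600 × 0.438 + 0.032 = 0.072121.
u_2 = 0.072121 × 0.438 + 0.032 = 0.063589.
u_3 = 0.063589 × 0.438 + 0.032 = 0.059852.
u_4 = 0.059852 × 0.438 + 0.032 = 0.058215.

Unemployment rate after four months ≈ 5.82%.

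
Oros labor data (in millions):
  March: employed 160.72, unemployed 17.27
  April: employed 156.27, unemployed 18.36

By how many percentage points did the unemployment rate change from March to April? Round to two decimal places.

March: labor force = 160.72 + 17.27 = 177.99; u = 17.27/177.99 = 9.70%.
April: labor force = 156.27 + 18.36 = 174.63; u = 18.36/174.63 = 10.51%.
Change = 10.51% − 9.70% = +0.81 pp.

The unemployment rate changed by +0.81 percentage points.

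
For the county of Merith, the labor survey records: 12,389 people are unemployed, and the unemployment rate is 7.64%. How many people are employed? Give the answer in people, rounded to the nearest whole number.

About 149,771 are employed.

Labor force = U / u = 12,389 / 0.0764 ≈ 162,160.
Employed = labor force − unemployed = 162,160 − 12,389 = 149,771.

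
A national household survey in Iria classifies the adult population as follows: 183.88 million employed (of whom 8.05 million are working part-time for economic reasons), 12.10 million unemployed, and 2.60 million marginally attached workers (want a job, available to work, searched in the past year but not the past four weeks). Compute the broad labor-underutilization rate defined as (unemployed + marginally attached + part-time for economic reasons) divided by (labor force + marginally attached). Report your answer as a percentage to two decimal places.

Labor force = 183.88 + 12.10 = 195.98 million.
Numerator = 12.10 + 2.60 + 8.05 = 22.75 million.
Denominator = 195.98 + 2.60 = 198.58 million.
Broad rate = 22.75 / 198.58 = 11.46%.

Broad underutilization rate ≈ 11.46%.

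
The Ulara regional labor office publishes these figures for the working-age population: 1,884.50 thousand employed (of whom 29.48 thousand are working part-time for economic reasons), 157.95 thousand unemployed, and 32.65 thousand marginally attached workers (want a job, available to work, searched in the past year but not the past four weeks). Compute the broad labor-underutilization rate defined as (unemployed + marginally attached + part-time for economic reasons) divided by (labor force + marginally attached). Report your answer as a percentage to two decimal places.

Broad underutilization rate ≈ 10.61%.

Labor force = 1,884.50 + 157.95 = 2,042.45 thousand.
Numerator = 157.95 + 32.65 + 29.48 = 220.08 thousand.
Denominator = 2,042.45 + 32.65 = 2,075.10 thousand.
Broad rate = 220.08 / 2,075.10 = 10.61%.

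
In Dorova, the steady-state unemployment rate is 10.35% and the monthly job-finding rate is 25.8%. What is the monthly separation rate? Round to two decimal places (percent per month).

Separation rate ≈ 2.98% per month.

From u* = s/(s+f): s = u·f/(1−u).
s = 0.1035 × 25.8 / (1 − 0.1035) = 2.6703 / 0.8965 ≈ 2.98% per month.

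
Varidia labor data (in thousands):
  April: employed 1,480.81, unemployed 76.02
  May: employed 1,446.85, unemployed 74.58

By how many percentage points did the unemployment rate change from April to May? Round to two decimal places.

The unemployment rate changed by +0.02 percentage points.

April: labor force = 1,480.81 + 76.02 = 1,556.83; u = 76.02/1,556.83 = 4.88%.
May: labor force = 1,446.85 + 74.58 = 1,521.43; u = 74.58/1,521.43 = 4.90%.
Change = 4.90% − 4.88% = +0.02 pp.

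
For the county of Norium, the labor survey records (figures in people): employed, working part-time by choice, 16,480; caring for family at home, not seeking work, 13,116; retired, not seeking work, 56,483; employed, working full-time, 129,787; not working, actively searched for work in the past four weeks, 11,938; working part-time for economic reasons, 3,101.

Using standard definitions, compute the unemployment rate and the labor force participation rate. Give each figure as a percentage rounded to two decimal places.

Unemployment rate ≈ 7.40%; labor force participation rate ≈ 69.86%.

Employed = 16,480 + 129,787 + 3,101 = 149,368 (anyone who worked, including part-time for economic reasons, counts as employed).
Unemployed = 11,938.
Labor force = 149,368 + 11,938 = 161,306.
Not in labor force = 13,116 + 56,483 = 69,599 (those not working and not actively searching are outside the labor force).
Civilian working-age population = 161,306 + 69,599 = 230,905.
Unemployment rate = 11,938 / 161,306 = 7.40%.
Labor force participation rate = 161,306 / 230,905 = 69.86%.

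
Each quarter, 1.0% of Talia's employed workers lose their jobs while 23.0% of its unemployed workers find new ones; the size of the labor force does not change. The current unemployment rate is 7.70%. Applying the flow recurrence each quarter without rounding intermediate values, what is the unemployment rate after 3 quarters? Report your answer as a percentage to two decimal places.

With a fixed labor force, u_{t+1} = u_t + s·(1−u_t) − f·u_t = u_t·(1−s−f) + s.
Here 1−s−f = 0.760 and s = 0.010.
u_1 = 0.077000 × 0.760 + 0.010 = 0.068520.
u_2 = 0.068520 × 0.760 + 0.010 = 0.062075.
u_3 = 0.062075 × 0.760 + 0.010 = 0.057177.

Unemployment rate after three quarters ≈ 5.72%.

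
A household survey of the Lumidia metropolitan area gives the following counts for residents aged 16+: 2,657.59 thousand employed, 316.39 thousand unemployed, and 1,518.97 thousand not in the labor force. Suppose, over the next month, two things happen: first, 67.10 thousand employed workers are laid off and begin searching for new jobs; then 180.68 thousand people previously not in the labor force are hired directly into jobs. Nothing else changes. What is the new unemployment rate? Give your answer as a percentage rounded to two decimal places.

New unemployment rate ≈ 12.16%.

Initially, labor force = 2,657.59 + 316.39 = 2,973.98 thousand, so u = 316.39/2,973.98 = 10.64%.
After the first change, employed falls and unemployed rises by 67.10; labor force unchanged → E = 2,590.49, U = 383.49, labor force = 2,973.98 thousand.
After the second change, employed and labor force both rise by 180.68; unemployed unchanged → E = 2,771.17, U = 383.49, labor force = 3,154.66 thousand.
New unemployment rate = 383.49 / 3,154.66 = 12.16%.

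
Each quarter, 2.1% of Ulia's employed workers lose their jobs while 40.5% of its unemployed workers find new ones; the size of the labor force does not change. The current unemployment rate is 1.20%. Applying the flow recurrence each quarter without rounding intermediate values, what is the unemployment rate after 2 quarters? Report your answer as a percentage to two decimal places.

Unemployment rate after two quarters ≈ 3.70%.

With a fixed labor force, u_{t+1} = u_t + s·(1−u_t) − f·u_t = u_t·(1−s−f) + s.
Here 1−s−f = 0.574 and s = 0.021.
u_1 = 0.012000 × 0.574 + 0.021 = 0.027888.
u_2 = 0.027888 × 0.574 + 0.021 = 0.037008.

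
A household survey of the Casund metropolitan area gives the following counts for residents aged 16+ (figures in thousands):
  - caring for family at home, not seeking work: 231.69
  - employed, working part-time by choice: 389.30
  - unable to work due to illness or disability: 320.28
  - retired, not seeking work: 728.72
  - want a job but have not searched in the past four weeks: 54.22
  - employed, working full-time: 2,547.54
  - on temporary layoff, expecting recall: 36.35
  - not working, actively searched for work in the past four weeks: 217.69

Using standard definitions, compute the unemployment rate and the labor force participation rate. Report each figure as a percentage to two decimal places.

Employed = 389.30 + 2,547.54 = 2,936.84 thousand.
Unemployed = 36.35 + 217.69 = 254.04 thousand (jobless and actively searching, or on temporary layoff).
Labor force = 2,936.84 + 254.04 = 3,190.88 thousand.
Not in labor force = 231.69 + 320.28 + 728.72 + 54.22 = 1,334.91 thousand (those not working and not actively searching are outside the labor force — including those who want a job but have given up searching).
Civilian working-age population = 3,190.88 + 1,334.91 = 4,525.79 thousand.
Unemployment rate = 254.04 / 3,190.88 = 7.96%.
Labor force participation rate = 3,190.88 / 4,525.79 = 70.50%.

Unemployment rate ≈ 7.96%; labor force participation rate ≈ 70.50%.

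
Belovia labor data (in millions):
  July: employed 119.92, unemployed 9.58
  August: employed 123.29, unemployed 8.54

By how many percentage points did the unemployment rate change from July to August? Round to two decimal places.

July: labor force = 119.92 + 9.58 = 129.50; u = 9.58/129.50 = 7.40%.
August: labor force = 123.29 + 8.54 = 131.83; u = 8.54/131.83 = 6.48%.
Change = 6.48% − 7.40% = −0.92 pp.

The unemployment rate changed by −0.92 percentage points.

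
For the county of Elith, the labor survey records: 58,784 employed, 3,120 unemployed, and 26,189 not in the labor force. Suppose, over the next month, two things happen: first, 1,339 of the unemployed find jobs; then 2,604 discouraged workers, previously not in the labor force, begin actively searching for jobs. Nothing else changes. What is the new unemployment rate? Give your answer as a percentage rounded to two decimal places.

New unemployment rate ≈ 6.80%.

Initially, labor force = 58,784 + 3,120 = 61,904, so u = 3,120/61,904 = 5.04%.
After the first change, unemployed falls and employed rises by 1,339; labor force unchanged → E = 60,123, U = 1,781, labor force = 61,904.
After the second change, unemployed and labor force both rise by 2,604 → E = 60,123, U = 4,385, labor force = 64,508.
New unemployment rate = 4,385 / 64,508 = 6.80%.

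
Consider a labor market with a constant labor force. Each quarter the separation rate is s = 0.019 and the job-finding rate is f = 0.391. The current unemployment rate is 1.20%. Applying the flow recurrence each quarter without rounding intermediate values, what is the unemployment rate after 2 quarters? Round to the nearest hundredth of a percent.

Unemployment rate after two quarters ≈ 3.44%.

With a fixed labor force, u_{t+1} = u_t + s·(1−u_t) − f·u_t = u_t·(1−s−f) + s.
Here 1−s−f = 0.590 and s = 0.019.
u_1 = 0.012000 × 0.590 + 0.019 = 0.026080.
u_2 = 0.026080 × 0.590 + 0.019 = 0.034387.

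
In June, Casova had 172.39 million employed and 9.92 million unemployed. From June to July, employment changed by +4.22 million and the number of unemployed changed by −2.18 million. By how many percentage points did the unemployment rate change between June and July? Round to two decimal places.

The unemployment rate changed by −1.24 percentage points.

June: labor force = 172.39 + 9.92 = 182.31; u = 9.92/182.31 = 5.44%.
July: labor force = 176.61 + 7.74 = 184.35; u = 7.74/184.35 = 4.20%.
Change = 4.20% − 5.44% = −1.24 pp.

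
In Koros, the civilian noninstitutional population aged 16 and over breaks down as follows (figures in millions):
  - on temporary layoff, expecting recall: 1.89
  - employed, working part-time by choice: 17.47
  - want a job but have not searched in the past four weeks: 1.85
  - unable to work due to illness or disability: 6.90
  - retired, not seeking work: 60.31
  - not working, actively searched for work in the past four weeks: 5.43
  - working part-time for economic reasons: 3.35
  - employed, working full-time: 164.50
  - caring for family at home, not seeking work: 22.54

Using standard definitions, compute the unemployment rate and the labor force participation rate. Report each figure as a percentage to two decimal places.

Unemployment rate ≈ 3.80%; labor force participation rate ≈ 67.77%.

Employed = 17.47 + 3.35 + 164.50 = 185.32 million (anyone who worked, including part-time for economic reasons, counts as employed).
Unemployed = 1.89 + 5.43 = 7.32 million (jobless and actively searching, or on temporary layoff).
Labor force = 185.32 + 7.32 = 192.64 million.
Not in labor force = 1.85 + 6.90 + 60.31 + 22.54 = 91.60 million (those not working and not actively searching are outside the labor force — including those who want a job but have given up searching).
Civilian working-age population = 192.64 + 91.60 = 284.24 million.
Unemployment rate = 7.32 / 192.64 = 3.80%.
Labor force participation rate = 192.64 / 284.24 = 67.77%.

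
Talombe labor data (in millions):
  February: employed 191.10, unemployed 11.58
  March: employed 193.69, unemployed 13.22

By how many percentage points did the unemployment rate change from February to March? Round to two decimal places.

The unemployment rate changed by +0.68 percentage points.

February: labor force = 191.10 + 11.58 = 202.68; u = 11.58/202.68 = 5.71%.
March: labor force = 193.69 + 13.22 = 206.91; u = 13.22/206.91 = 6.39%.
Change = 6.39% − 5.71% = +0.68 pp.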